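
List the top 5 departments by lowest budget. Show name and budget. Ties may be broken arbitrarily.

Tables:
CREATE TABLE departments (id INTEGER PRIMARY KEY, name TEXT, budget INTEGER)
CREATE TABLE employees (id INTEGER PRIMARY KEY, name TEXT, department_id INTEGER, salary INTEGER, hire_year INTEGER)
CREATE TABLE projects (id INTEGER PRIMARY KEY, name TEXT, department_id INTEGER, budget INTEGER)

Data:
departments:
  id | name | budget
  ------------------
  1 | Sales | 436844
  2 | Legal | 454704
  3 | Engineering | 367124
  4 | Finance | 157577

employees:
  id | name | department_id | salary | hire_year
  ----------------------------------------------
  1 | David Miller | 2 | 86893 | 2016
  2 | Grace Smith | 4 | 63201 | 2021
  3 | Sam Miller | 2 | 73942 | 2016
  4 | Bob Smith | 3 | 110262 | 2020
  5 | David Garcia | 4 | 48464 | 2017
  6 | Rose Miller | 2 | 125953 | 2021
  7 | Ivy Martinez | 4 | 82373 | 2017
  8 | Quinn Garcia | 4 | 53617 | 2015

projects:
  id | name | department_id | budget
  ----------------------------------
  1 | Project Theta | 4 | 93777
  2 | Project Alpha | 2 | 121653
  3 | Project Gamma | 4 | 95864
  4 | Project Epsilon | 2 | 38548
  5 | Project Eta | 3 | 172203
SELECT name, budget FROM departments ORDER BY budget ASC LIMIT 5

Execution result:
name | budget
Finance | 157577
Engineering | 367124
Sales | 436844
Legal | 454704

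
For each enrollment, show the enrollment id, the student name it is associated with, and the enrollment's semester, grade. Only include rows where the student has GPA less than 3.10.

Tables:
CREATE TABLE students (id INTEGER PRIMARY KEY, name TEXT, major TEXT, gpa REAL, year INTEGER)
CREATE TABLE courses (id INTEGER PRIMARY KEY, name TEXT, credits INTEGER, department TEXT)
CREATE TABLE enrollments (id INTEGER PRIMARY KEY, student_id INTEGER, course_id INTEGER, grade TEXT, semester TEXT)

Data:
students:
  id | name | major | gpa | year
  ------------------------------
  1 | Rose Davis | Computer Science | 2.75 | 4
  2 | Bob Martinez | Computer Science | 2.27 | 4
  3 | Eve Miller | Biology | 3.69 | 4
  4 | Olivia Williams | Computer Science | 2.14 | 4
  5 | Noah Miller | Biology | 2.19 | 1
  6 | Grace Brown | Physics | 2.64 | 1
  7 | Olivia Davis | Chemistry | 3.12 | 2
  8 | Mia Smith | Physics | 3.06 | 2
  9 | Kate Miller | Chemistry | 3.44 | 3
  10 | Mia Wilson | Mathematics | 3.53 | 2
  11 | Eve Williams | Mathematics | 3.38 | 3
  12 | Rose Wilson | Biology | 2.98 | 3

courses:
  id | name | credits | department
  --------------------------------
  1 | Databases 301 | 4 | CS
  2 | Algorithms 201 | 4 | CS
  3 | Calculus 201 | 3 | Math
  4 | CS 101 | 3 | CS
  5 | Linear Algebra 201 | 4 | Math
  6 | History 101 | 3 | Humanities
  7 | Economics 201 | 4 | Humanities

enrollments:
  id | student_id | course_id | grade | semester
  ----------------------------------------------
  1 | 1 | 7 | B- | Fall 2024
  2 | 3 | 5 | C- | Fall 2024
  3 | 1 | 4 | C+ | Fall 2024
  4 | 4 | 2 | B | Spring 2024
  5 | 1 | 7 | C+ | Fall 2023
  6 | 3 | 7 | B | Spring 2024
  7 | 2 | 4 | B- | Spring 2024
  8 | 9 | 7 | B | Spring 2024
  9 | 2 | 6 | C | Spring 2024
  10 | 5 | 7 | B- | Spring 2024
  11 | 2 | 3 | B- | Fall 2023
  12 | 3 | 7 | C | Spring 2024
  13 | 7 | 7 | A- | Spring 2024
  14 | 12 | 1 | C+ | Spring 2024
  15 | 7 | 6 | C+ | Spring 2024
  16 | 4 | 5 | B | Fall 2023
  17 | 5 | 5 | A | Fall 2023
SELECT c.id, p.name AS student, c.semester, c.grade FROM enrollments c JOIN students p ON c.student_id = p.id WHERE p.gpa < 3.1

Execution result:
id | student | semester | grade
1 | Rose Davis | Fall 2024 | B-
3 | Rose Davis | Fall 2024 | C+
4 | Olivia Williams | Spring 2024 | B
5 | Rose Davis | Fall 2023 | C+
7 | Bob Martinez | Spring 2024 | B-
9 | Bob Martinez | Spring 2024 | C
10 | Noah Miller | Spring 2024 | B-
11 | Bob Martinez | Fall 2023 | B-
14 | Rose Wilson | Spring 2024 | C+
16 | Olivia Williams | Fall 2023 | B
17 | Noah Miller | Fall 2023 | A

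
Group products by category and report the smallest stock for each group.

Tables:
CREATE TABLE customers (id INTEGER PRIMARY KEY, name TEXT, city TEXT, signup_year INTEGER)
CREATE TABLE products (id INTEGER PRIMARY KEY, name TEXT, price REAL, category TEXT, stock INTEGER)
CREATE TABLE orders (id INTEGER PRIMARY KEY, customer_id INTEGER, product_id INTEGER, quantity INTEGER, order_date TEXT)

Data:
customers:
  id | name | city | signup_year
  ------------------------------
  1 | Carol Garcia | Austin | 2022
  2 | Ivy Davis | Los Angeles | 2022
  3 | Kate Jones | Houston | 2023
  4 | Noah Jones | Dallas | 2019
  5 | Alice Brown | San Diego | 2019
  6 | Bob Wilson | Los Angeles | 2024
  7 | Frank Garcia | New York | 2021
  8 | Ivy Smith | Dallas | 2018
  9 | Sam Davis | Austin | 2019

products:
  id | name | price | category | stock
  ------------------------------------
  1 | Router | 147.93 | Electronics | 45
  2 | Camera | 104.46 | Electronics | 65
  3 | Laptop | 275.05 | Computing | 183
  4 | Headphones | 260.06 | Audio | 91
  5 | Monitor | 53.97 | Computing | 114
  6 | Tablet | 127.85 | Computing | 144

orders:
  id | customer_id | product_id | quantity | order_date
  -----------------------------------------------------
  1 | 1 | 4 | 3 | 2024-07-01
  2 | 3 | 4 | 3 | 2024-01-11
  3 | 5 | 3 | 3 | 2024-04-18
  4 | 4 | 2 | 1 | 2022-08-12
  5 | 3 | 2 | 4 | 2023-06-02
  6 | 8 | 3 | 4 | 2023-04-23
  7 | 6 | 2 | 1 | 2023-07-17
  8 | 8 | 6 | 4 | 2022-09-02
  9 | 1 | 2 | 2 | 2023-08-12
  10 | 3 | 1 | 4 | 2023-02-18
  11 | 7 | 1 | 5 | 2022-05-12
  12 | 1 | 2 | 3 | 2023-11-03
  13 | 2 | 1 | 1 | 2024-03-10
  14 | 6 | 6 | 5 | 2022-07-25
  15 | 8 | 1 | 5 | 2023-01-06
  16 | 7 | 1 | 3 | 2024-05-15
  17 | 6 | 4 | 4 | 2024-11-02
SELECT category, MIN(stock) AS min_stock FROM products GROUP BY category

Execution result:
category | min_stock
Audio | 91
Computing | 114
Electronics | 45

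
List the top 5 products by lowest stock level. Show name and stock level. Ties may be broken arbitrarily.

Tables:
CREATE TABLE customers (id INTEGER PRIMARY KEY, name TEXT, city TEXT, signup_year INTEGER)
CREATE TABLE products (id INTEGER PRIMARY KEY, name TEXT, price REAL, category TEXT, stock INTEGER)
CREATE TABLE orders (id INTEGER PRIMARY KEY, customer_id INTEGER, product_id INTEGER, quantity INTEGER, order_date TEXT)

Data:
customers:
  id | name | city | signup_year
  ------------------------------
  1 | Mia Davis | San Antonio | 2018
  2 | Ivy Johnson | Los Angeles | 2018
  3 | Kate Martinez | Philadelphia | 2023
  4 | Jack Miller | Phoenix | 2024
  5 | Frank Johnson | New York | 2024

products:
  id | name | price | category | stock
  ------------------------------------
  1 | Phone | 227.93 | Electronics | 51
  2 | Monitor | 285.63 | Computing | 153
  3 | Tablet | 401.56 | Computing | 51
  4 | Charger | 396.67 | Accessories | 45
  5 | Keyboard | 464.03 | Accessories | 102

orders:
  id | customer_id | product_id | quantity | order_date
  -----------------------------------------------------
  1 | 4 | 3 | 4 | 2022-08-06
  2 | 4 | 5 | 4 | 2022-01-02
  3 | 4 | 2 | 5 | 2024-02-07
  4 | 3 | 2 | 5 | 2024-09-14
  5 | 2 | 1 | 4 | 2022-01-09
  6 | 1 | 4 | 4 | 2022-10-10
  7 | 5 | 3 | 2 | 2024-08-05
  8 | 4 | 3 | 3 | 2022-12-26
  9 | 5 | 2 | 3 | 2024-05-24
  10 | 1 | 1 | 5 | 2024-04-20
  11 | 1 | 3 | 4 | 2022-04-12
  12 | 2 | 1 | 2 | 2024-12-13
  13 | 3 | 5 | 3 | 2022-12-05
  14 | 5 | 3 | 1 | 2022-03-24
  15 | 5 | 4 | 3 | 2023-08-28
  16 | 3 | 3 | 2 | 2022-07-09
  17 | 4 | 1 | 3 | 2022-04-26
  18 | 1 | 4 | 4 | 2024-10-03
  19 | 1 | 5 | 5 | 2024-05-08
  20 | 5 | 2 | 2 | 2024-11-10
SELECT name, stock FROM products ORDER BY stock ASC LIMIT 5

Execution result:
name | stock
Charger | 45
Phone | 51
Tablet | 51
Keyboard | 102
Monitor | 153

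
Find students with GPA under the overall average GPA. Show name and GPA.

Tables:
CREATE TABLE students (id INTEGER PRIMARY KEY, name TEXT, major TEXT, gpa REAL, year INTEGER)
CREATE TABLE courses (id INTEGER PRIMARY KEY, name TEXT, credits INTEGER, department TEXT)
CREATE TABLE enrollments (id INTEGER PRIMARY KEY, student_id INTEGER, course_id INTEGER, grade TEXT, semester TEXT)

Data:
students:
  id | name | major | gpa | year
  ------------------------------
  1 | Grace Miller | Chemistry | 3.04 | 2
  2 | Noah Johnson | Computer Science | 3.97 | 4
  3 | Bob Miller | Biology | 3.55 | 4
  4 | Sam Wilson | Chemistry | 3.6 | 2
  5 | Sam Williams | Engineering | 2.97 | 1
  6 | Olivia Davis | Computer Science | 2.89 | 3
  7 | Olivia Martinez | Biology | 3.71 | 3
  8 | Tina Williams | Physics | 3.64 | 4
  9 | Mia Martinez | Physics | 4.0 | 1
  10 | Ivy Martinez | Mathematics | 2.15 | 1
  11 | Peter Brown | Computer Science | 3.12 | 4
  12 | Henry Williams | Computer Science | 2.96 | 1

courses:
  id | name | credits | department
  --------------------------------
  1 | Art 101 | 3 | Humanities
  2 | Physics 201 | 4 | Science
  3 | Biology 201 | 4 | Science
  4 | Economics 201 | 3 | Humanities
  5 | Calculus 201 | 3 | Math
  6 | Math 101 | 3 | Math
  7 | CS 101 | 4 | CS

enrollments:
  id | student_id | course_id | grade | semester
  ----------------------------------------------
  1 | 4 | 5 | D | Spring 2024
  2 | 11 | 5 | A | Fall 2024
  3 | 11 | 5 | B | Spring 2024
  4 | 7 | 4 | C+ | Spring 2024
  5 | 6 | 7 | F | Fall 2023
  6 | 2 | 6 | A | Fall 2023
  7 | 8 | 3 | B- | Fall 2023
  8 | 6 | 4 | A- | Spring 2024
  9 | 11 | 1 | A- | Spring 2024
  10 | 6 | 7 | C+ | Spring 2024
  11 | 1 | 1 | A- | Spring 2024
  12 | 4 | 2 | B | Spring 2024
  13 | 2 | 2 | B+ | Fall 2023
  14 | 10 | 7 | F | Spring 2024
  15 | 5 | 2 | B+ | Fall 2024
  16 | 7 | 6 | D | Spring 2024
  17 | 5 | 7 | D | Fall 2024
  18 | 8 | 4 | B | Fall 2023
SELECT name, gpa FROM students WHERE gpa < (SELECT AVG(gpa) FROM students)

Execution result:
name | gpa
Grace Miller | 3.04
Sam Williams | 2.97
Olivia Davis | 2.89
Ivy Martinez | 2.15
Peter Brown | 3.12
Henry Williams | 2.96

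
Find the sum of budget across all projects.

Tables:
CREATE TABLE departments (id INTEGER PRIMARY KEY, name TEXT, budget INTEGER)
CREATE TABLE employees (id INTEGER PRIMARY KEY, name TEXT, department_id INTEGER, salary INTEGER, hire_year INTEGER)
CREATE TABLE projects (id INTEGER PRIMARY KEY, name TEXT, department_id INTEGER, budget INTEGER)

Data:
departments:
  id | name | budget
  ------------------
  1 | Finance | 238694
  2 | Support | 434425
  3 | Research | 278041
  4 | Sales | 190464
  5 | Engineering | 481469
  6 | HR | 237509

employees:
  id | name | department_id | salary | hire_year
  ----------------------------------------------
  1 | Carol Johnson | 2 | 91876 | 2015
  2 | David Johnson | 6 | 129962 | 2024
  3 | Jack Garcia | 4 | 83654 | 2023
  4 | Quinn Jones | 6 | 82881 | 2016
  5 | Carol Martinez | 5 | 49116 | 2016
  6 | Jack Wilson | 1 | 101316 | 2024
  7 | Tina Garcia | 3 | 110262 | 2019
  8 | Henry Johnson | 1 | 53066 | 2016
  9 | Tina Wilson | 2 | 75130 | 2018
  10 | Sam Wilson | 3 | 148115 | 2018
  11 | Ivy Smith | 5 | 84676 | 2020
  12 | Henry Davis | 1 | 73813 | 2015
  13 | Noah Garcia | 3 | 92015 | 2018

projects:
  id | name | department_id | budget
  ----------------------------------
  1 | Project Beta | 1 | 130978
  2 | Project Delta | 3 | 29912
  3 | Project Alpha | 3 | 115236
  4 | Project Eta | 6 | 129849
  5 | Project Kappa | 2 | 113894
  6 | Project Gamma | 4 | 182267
SELECT SUM(budget) FROM projects

Execution result:
702136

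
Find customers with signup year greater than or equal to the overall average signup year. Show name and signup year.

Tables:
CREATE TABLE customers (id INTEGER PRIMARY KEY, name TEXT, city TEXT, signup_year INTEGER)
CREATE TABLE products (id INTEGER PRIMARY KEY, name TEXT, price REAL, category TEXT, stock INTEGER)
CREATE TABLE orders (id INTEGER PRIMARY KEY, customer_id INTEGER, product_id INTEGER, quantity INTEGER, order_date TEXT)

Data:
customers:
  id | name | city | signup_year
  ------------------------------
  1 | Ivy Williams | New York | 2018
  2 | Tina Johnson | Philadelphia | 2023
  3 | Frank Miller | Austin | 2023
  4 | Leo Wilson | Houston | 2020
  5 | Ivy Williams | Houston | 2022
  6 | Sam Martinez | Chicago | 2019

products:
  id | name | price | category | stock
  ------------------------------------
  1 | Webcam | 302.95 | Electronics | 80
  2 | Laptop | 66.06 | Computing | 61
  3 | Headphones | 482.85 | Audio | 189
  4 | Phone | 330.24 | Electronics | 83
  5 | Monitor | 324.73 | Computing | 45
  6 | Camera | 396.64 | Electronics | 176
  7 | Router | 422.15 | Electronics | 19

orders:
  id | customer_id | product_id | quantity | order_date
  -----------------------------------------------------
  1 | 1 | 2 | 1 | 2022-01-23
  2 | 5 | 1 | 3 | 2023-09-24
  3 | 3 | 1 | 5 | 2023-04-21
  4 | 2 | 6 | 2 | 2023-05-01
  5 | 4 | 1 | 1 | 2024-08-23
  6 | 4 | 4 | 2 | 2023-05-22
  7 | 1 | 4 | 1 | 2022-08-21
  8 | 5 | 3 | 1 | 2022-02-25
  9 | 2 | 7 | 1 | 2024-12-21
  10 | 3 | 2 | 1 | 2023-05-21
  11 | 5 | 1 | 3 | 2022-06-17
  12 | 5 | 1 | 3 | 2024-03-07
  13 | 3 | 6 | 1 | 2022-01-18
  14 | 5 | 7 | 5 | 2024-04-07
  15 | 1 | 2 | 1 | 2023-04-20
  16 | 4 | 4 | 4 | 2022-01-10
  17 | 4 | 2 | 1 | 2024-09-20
SELECT name, signup_year FROM customers WHERE signup_year >= (SELECT AVG(signup_year) FROM customers)

Execution result:
name | signup_year
Tina Johnson | 2023
Frank Miller | 2023
Ivy Williams | 2022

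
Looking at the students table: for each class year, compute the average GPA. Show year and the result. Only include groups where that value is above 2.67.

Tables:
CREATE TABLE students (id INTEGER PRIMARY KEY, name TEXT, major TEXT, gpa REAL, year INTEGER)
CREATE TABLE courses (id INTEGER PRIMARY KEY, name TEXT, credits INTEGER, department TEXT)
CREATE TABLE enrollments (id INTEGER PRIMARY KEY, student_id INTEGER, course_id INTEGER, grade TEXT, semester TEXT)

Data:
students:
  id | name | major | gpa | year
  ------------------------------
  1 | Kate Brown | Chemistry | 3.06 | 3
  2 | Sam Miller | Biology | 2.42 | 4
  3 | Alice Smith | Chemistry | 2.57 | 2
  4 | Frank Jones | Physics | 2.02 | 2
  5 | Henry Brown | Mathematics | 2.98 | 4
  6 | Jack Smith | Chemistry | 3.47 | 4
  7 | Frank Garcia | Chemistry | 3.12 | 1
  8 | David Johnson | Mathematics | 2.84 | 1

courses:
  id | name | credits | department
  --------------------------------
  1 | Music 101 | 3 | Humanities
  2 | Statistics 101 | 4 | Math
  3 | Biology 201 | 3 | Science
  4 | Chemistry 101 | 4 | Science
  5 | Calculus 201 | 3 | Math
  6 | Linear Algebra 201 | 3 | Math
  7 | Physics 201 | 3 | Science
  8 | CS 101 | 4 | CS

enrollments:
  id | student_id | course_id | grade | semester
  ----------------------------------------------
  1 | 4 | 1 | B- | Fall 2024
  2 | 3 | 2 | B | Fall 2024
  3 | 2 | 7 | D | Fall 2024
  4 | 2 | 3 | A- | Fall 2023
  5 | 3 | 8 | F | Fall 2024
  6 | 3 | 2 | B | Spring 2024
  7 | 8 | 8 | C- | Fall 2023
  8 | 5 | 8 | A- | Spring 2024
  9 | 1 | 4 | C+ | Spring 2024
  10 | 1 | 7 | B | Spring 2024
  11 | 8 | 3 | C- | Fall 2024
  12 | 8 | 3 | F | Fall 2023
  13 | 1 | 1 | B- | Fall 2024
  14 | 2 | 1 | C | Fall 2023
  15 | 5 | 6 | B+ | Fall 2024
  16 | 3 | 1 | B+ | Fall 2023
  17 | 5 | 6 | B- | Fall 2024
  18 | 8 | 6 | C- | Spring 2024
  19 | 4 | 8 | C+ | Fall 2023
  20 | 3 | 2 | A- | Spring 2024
SELECT year, AVG(gpa) AS avg_gpa FROM students GROUP BY year HAVING AVG(gpa) > 2.67

Execution result:
year | avg_gpa
1 | 2.98
3 | 3.06
4 | 2.96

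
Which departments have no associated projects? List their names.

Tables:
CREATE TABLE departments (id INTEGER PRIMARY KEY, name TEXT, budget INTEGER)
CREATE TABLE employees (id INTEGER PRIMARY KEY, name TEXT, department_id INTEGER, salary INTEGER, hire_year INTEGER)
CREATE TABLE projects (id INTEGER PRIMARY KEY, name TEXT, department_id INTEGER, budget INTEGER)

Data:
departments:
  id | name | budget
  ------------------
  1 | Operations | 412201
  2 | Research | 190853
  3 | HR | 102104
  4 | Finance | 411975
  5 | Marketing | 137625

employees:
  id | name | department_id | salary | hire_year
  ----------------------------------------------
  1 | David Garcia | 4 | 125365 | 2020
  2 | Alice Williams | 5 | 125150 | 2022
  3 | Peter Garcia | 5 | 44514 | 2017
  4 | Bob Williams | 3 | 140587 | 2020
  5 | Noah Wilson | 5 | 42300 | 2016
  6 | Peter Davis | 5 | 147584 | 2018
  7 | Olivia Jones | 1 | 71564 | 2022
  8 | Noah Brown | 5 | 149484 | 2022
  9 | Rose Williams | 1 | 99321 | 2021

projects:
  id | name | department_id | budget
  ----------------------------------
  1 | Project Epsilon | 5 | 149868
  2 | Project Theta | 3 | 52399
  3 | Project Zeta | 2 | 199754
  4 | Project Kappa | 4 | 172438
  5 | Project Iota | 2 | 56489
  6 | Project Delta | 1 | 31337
SELECT p.name FROM departments p LEFT JOIN projects c ON c.department_id = p.id WHERE c.id IS NULL

Execution result:
(no rows)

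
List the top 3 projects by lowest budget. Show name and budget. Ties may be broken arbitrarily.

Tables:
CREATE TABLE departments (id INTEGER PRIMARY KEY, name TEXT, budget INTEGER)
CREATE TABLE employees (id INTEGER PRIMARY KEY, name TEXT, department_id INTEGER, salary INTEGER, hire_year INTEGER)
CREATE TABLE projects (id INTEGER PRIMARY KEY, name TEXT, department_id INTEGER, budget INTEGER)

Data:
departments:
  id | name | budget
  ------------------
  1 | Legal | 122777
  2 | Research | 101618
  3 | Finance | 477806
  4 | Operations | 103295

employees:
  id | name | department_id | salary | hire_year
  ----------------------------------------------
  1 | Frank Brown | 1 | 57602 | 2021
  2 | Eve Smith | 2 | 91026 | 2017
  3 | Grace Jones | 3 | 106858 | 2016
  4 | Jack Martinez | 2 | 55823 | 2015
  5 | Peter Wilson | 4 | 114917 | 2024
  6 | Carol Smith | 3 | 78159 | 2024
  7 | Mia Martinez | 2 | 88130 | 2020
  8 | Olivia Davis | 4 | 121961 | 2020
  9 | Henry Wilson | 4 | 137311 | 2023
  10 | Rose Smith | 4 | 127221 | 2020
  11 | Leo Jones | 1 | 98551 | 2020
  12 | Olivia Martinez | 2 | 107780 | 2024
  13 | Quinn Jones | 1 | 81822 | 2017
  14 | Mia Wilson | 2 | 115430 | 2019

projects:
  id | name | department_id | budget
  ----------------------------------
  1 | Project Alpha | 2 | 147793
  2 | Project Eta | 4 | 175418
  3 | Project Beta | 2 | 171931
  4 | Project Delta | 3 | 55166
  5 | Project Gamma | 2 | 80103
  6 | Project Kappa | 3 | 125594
SELECT name, budget FROM projects ORDER BY budget ASC LIMIT 3

Execution result:
name | budget
Project Delta | 55166
Project Gamma | 80103
Project Kappa | 125594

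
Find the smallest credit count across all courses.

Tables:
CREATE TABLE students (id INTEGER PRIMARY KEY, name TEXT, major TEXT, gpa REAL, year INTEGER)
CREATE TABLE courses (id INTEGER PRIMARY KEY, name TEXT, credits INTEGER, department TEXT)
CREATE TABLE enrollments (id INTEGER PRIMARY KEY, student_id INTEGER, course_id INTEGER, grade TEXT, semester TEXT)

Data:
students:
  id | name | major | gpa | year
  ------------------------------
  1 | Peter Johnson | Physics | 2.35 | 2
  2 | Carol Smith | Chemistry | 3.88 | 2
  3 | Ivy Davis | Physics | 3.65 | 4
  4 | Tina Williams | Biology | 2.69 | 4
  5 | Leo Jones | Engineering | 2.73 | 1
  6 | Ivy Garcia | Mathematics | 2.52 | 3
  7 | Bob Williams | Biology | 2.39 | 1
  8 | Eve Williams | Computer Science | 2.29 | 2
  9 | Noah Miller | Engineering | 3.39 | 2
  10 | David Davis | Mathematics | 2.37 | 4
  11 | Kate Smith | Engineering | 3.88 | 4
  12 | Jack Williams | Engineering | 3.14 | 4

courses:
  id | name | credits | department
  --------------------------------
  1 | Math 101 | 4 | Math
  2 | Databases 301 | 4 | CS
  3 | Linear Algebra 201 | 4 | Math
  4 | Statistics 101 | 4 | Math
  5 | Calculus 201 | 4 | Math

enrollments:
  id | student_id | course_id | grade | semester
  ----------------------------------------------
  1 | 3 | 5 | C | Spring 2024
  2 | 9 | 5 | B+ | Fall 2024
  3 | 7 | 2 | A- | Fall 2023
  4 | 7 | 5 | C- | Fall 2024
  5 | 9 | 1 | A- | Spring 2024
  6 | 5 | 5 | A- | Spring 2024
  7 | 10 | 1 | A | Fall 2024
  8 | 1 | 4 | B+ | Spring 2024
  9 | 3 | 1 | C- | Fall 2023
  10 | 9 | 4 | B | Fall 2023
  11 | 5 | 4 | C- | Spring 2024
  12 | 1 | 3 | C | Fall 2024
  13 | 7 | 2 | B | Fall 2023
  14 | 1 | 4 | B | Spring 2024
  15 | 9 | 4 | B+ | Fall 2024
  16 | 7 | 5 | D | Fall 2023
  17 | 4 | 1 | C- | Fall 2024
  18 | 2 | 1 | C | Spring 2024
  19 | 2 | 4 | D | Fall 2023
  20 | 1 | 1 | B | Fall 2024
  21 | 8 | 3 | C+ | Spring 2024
SELECT MIN(credits) FROM courses

Execution result:
4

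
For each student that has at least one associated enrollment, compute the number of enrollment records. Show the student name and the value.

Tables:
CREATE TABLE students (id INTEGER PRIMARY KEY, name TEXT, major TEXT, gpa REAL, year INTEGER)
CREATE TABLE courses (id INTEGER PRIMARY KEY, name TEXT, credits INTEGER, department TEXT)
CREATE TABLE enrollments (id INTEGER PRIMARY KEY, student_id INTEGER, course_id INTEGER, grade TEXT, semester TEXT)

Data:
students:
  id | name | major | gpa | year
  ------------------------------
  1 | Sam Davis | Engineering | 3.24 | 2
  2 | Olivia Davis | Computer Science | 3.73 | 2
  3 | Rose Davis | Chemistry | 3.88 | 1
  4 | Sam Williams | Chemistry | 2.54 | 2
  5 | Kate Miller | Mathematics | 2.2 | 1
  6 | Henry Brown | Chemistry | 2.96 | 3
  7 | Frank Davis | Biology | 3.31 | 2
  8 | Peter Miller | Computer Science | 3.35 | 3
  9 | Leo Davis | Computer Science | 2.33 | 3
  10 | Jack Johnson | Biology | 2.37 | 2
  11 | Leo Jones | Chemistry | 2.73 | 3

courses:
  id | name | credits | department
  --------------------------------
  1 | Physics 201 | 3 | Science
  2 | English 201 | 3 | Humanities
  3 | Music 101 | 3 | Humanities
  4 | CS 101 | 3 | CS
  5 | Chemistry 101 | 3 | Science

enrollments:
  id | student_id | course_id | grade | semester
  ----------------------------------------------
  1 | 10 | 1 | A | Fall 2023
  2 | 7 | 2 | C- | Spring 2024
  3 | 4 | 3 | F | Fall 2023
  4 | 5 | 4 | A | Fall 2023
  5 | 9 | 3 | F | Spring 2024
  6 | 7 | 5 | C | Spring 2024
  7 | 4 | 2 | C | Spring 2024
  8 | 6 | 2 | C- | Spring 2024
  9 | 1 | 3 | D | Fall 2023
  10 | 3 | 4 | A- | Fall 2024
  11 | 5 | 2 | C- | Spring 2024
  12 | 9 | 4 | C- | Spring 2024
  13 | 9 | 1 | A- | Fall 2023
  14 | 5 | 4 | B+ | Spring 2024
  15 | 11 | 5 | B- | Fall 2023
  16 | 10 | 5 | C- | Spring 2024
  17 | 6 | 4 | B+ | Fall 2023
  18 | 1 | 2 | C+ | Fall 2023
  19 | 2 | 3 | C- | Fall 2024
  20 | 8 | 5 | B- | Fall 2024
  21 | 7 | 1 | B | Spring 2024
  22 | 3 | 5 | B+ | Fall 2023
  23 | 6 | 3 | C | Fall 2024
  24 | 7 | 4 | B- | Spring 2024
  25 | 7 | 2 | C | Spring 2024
SELECT p.name, COUNT(*) AS n FROM enrollments c JOIN students p ON c.student_id = p.id GROUP BY p.id, p.name

Execution result:
name | n
Sam Davis | 2
Olivia Davis | 1
Rose Davis | 2
Sam Williams | 2
Kate Miller | 3
Henry Brown | 3
Frank Davis | 5
Peter Miller | 1
Leo Davis | 3
Jack Johnson | 2
Leo Jones | 1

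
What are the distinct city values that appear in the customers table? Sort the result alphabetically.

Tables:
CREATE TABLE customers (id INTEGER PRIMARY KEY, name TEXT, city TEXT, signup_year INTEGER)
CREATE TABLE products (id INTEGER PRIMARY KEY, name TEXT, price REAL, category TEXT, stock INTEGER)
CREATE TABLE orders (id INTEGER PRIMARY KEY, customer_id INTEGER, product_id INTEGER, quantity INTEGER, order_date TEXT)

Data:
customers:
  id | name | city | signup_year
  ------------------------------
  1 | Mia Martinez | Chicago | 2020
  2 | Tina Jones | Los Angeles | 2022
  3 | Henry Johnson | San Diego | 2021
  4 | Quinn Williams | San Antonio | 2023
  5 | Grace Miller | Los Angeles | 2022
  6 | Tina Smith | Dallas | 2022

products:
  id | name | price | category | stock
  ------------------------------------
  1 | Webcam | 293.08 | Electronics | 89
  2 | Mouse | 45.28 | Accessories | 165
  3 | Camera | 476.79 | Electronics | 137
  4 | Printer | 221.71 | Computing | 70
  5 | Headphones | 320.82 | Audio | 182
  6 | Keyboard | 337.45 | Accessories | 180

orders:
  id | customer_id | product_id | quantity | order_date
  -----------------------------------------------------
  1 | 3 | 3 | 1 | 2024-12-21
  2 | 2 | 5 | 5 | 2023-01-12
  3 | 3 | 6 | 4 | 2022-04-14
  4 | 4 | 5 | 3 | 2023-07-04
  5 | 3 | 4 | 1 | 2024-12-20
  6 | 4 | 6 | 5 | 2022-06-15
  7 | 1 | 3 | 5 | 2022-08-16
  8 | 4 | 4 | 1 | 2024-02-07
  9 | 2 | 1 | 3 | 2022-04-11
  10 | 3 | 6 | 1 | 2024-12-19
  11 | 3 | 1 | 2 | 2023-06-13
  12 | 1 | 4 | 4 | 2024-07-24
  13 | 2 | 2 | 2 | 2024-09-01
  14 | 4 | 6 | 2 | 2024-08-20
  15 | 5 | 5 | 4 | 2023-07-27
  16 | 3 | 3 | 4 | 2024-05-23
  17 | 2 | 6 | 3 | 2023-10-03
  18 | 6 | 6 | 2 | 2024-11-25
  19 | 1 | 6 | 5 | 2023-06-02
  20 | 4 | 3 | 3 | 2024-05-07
SELECT DISTINCT city FROM customers ORDER BY city

Execution result:
city
Chicago
Dallas
Los Angeles
San Antonio
San Diego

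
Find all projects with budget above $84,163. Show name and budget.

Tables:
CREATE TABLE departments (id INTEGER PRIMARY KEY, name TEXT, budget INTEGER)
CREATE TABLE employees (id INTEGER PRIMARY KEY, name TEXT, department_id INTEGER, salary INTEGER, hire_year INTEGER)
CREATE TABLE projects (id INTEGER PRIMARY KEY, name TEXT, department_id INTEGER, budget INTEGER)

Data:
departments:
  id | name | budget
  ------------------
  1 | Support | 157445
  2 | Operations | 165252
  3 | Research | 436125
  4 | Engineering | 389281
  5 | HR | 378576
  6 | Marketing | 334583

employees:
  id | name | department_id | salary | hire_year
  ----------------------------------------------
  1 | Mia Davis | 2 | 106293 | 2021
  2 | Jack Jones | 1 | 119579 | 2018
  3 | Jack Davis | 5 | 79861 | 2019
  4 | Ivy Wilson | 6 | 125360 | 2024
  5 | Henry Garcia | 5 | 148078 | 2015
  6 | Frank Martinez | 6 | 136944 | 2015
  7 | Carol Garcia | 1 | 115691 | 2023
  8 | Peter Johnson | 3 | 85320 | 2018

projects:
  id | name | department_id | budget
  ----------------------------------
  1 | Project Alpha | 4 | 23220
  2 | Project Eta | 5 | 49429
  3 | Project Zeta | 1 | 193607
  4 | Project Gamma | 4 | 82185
SELECT name, budget FROM projects WHERE budget > 84163

Execution result:
name | budget
Project Zeta | 193607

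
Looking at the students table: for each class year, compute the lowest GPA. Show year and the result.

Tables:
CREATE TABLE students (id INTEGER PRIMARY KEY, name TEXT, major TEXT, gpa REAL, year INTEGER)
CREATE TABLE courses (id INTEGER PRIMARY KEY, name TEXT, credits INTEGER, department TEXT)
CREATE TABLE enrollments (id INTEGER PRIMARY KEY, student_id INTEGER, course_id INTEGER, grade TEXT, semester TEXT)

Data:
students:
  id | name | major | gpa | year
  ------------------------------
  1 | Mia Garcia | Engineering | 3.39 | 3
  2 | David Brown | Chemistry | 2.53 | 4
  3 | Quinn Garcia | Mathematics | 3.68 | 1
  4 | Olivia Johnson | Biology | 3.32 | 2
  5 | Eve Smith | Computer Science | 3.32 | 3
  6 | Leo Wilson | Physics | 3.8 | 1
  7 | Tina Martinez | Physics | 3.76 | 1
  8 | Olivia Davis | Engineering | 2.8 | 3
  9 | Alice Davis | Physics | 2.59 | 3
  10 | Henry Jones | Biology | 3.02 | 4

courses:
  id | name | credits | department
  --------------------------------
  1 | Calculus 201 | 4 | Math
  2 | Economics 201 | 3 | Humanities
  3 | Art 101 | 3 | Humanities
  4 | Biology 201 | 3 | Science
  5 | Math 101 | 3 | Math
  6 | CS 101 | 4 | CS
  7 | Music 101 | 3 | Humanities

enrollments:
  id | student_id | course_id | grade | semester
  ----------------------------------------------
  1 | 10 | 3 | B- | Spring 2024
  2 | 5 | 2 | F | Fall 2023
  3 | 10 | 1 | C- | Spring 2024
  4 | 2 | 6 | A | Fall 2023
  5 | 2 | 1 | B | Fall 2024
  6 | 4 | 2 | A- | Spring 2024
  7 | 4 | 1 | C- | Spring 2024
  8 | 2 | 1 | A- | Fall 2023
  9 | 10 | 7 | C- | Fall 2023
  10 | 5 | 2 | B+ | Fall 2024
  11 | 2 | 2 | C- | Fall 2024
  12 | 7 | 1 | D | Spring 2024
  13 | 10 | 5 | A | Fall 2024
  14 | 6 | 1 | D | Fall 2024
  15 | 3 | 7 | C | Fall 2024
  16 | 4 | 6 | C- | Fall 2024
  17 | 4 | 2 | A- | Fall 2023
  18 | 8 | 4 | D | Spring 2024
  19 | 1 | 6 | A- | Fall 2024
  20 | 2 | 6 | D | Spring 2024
SELECT year, MIN(gpa) AS min_gpa FROM students GROUP BY year

Execution result:
year | min_gpa
1 | 3.68
2 | 3.32
3 | 2.59
4 | 2.53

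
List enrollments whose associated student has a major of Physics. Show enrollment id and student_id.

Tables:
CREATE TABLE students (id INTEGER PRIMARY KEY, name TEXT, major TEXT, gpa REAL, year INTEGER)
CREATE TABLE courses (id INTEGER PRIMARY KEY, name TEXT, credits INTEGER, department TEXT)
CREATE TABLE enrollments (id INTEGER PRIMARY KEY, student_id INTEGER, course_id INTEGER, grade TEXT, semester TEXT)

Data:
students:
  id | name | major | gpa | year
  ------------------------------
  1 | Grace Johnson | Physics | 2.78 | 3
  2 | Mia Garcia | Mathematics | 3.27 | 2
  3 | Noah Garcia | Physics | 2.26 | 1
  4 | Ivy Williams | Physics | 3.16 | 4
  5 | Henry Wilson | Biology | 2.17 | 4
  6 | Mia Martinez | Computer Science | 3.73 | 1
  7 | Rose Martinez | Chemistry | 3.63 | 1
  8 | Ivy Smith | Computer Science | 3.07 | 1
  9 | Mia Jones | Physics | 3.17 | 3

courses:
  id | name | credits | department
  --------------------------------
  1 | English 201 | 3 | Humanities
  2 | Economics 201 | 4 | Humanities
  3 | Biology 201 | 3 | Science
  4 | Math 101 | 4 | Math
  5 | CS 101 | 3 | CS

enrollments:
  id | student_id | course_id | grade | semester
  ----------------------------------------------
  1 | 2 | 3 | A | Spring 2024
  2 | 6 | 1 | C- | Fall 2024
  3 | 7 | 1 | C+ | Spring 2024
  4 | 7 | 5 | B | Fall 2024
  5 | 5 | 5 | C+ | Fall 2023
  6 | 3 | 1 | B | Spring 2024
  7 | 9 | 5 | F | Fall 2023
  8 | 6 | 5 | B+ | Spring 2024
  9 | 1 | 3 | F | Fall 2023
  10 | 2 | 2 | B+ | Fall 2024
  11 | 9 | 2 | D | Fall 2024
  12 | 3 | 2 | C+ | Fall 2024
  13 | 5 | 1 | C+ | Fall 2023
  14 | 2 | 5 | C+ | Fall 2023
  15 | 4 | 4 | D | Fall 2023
SELECT id, student_id FROM enrollments WHERE student_id IN (SELECT id FROM students WHERE major = 'Physics')

Execution result:
id | student_id
6 | 3
7 | 9
9 | 1
11 | 9
12 | 3
15 | 4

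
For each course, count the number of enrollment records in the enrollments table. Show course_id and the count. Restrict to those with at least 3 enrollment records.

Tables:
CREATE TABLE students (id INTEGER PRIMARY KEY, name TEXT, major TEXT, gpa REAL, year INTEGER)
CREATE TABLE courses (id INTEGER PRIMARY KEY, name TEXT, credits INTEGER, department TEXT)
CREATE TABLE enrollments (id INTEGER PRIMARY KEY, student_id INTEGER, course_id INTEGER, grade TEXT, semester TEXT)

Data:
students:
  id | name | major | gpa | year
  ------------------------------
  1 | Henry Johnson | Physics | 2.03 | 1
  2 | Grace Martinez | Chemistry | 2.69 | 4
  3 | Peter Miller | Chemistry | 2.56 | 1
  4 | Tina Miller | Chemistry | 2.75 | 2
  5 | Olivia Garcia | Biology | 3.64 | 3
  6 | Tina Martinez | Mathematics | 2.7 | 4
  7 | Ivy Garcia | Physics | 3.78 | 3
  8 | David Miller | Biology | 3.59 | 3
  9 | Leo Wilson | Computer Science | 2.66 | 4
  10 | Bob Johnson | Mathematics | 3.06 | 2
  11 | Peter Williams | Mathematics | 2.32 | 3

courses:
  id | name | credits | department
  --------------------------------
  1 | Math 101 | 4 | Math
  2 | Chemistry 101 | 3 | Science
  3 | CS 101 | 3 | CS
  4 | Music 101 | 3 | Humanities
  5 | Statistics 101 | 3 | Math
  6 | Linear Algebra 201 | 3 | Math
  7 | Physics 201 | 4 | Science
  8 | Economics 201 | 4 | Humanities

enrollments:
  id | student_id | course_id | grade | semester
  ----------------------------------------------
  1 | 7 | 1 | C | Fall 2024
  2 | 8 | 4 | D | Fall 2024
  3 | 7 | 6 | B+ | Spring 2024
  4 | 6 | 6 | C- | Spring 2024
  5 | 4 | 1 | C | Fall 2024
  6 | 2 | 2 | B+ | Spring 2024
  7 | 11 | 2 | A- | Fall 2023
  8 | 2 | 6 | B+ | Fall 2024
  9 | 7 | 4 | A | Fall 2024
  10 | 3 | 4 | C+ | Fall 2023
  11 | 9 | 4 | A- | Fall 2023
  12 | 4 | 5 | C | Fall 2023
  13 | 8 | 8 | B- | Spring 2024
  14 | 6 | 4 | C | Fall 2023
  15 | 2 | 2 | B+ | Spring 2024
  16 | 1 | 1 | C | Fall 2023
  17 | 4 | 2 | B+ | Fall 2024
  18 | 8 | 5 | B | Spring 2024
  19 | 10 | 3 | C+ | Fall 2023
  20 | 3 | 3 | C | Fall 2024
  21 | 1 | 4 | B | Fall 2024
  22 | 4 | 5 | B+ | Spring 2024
SELECT course_id, COUNT(*) AS enrollment_count FROM enrollments GROUP BY course_id HAVING COUNT(*) >= 3

Execution result:
course_id | enrollment_count
1 | 3
2 | 4
4 | 6
5 | 3
6 | 3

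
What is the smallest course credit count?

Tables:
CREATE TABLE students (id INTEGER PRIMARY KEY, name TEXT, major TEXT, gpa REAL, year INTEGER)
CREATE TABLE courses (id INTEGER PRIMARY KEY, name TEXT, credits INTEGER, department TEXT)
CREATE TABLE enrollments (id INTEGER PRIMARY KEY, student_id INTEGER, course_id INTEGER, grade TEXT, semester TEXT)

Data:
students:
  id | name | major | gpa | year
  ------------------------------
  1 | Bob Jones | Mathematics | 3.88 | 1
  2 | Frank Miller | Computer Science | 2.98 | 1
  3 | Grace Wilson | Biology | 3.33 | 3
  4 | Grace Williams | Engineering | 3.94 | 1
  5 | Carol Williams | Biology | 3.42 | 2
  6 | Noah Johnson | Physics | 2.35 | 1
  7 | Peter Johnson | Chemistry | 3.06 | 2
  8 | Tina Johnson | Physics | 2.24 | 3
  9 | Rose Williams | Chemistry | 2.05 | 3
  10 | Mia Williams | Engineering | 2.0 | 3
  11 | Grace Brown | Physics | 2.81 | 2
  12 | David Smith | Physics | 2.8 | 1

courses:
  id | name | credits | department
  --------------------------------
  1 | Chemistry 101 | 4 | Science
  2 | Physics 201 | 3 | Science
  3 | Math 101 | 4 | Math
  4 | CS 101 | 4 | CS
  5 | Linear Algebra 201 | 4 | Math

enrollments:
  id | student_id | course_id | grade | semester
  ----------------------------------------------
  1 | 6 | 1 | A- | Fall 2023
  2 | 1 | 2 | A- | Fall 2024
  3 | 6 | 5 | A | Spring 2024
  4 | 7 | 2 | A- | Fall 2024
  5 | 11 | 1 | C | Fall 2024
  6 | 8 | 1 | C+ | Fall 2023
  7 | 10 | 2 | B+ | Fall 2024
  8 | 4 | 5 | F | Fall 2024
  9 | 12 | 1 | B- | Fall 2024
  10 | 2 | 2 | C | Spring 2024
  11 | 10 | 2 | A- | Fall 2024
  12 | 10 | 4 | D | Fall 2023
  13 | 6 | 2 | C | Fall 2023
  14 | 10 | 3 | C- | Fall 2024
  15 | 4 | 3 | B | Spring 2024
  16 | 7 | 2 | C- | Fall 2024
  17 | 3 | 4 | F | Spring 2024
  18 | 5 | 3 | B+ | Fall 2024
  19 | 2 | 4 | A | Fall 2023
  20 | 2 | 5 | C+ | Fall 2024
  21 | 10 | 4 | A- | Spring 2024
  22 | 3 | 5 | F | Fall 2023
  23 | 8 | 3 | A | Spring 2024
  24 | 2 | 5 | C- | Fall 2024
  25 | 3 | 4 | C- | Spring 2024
SELECT MIN(credits) FROM courses

Execution result:
3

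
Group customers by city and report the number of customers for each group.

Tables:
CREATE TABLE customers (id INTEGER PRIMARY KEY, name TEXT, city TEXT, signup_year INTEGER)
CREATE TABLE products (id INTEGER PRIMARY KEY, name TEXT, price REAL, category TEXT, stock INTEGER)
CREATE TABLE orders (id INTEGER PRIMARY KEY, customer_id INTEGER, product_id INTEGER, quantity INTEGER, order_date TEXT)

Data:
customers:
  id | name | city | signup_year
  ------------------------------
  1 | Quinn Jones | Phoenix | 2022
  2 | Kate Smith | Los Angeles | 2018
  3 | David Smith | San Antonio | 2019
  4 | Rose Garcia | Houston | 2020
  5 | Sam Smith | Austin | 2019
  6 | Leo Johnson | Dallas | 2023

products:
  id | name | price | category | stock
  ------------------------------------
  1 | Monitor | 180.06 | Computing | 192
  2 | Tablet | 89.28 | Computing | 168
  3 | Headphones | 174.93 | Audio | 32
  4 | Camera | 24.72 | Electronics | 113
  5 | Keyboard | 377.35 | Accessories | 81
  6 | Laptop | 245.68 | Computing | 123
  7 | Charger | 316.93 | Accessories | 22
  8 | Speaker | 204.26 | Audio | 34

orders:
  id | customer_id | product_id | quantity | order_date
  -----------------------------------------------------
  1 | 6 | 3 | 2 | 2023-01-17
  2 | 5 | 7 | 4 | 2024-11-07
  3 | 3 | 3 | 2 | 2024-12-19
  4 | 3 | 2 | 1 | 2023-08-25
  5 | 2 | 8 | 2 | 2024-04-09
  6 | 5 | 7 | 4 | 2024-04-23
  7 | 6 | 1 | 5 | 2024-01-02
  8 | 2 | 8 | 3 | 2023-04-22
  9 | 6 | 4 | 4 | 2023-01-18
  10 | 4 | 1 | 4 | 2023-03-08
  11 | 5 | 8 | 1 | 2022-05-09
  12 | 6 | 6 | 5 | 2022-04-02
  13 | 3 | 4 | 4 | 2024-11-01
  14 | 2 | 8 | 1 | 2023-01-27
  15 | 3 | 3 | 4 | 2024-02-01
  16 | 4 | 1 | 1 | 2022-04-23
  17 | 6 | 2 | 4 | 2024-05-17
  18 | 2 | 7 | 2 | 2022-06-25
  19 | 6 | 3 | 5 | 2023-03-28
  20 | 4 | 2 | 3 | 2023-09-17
SELECT city, COUNT(*) AS n FROM customers GROUP BY city

Execution result:
city | n
Austin | 1
Dallas | 1
Houston | 1
Los Angeles | 1
Phoenix | 1
San Antonio | 1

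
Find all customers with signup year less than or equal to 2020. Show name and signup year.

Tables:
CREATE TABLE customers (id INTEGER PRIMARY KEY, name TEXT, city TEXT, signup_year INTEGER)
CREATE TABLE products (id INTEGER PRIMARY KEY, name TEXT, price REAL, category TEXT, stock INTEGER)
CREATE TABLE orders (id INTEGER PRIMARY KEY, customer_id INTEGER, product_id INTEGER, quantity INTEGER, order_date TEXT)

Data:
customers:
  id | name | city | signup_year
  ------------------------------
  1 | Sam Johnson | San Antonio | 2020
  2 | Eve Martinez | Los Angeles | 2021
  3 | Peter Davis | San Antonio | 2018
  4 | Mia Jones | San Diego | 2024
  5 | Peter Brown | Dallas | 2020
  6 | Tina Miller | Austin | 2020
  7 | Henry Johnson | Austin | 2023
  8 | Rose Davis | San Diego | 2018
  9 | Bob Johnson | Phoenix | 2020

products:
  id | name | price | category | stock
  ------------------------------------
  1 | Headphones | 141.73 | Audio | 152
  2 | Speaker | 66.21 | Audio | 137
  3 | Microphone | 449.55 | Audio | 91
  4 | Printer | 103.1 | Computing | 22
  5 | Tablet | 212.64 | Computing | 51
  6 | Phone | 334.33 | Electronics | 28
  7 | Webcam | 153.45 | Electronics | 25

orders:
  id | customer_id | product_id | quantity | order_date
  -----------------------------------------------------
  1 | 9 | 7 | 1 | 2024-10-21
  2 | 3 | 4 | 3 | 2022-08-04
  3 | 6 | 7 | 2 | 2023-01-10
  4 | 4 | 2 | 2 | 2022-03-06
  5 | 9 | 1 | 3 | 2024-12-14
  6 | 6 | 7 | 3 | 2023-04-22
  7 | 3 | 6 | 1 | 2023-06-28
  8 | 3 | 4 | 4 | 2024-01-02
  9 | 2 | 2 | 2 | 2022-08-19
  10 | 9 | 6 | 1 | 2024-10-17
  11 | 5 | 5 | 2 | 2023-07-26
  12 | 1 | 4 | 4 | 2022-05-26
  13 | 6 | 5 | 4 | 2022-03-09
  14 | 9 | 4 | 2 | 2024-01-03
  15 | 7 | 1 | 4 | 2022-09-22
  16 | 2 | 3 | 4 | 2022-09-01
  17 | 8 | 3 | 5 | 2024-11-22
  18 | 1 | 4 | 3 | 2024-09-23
SELECT name, signup_year FROM customers WHERE signup_year <= 2020

Execution result:
name | signup_year
Sam Johnson | 2020
Peter Davis | 2018
Peter Brown | 2020
Tina Miller | 2020
Rose Davis | 2018
Bob Johnson | 2020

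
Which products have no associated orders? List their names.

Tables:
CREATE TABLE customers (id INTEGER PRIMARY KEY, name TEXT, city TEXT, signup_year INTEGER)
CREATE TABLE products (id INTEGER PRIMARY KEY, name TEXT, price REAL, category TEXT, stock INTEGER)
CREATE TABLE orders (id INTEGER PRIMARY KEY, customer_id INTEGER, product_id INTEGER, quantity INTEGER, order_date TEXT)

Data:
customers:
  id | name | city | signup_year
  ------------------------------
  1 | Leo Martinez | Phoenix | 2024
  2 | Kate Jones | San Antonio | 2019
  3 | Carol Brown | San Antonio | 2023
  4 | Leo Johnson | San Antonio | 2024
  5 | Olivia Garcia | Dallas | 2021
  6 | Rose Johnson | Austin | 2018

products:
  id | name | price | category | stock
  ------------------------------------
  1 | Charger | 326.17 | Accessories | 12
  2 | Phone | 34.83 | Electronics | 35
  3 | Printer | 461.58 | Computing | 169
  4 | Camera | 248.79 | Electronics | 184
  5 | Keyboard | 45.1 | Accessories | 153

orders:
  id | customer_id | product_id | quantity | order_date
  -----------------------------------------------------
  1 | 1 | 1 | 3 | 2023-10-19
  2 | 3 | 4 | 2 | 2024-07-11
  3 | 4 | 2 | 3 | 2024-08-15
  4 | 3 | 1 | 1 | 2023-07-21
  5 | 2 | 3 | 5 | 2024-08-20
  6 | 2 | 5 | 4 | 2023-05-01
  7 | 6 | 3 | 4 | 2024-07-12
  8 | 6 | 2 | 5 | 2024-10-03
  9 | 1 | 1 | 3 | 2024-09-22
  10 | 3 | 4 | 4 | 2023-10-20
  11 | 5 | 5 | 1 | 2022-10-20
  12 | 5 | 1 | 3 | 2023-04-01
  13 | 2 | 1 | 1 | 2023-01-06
SELECT p.name FROM products p LEFT JOIN orders c ON c.product_id = p.id WHERE c.id IS NULL

Execution result:
(no rows)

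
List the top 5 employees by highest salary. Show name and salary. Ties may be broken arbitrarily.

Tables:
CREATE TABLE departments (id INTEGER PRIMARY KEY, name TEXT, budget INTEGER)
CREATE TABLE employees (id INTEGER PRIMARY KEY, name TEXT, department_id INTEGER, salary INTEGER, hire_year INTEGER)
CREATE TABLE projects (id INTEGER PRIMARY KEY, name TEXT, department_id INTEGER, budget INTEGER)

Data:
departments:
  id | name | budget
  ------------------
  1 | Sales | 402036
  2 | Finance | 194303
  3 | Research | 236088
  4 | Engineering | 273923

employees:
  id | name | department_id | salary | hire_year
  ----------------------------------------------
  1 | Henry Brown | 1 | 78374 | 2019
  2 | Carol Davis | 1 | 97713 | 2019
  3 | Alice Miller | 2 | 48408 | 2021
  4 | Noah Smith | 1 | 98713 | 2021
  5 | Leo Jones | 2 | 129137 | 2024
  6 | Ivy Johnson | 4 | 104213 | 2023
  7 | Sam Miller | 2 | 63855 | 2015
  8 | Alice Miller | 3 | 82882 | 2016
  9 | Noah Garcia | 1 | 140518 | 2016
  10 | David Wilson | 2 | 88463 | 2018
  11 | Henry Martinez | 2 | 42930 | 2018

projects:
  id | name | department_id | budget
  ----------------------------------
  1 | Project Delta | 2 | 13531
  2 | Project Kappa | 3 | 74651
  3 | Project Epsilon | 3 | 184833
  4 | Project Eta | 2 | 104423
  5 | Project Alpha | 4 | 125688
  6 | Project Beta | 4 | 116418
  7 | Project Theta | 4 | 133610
SELECT name, salary FROM employees ORDER BY salary DESC LIMIT 5

Execution result:
name | salary
Noah Garcia | 140518
Leo Jones | 129137
Ivy Johnson | 104213
Noah Smith | 98713
Carol Davis | 97713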